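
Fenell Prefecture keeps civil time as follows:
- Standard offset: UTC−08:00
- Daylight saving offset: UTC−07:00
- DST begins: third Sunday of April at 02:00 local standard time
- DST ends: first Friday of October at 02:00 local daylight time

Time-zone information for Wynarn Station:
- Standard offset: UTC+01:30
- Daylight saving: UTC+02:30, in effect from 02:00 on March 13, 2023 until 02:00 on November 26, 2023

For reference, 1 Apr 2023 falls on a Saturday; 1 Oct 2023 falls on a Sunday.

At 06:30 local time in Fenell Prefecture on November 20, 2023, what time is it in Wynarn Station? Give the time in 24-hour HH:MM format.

1 April 2023 is a Saturday, so the first Sunday is April 2 and the third is April 16.
1 October 2023 is a Sunday, so the first Friday is October 6.
Daylight saving runs 16 April – 6 October; November 20, 2023 is outside that window, so Fenell Prefecture is on standard time at UTC−08:00.
06:30 Fenell Prefecture + 8h = 14:30 UTC.
At the standard offset (UTC+01:30), 14:30 UTC + 1h30m = 16:00 Wynarn Station standard time.
Daylight saving runs 13 March – 26 November; the standard-time date in Wynarn Station, November 20, 2023, is inside that window, so Wynarn Station is at UTC+02:30.
14:30 UTC + 2h30m = 17:00 Wynarn Station.

17:00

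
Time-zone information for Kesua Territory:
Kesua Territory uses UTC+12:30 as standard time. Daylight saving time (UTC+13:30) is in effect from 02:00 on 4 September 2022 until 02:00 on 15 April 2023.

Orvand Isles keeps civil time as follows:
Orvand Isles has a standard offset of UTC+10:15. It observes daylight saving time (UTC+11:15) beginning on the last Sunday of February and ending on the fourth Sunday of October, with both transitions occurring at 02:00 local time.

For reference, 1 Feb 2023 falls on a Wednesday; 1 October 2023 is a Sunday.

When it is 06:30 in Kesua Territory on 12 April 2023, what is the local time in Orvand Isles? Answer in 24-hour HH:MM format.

04:15

12 April 2023 lies within the daylight-saving period (4 September 2022 – 15 April 2023), so Kesua Territory is on daylight time, UTC+13:30.
06:30 Kesua Territory − 13h30m = 17:00 UTC (rolling into the previous day, 11 April 2023).
1 February 2023 is a Wednesday, so Sundays fall on 5, 12, 19, 26; the last is February 26.
1 October 2023 is a Sunday, so the first Sunday is October 1 and the fourth is October 22.
At the standard offset (UTC+10:15), 17:00 UTC + 10h15m = 03:15 Orvand Isles standard time (rolling into the next day, 12 April 2023).
Daylight saving runs 26 February – 22 October; the standard-time date in Orvand Isles, 12 April 2023, is inside that window, so Orvand Isles is at UTC+11:15.
17:00 UTC + 11h15m = 04:15 Orvand Isles (rolling into the next day, 12 April 2023).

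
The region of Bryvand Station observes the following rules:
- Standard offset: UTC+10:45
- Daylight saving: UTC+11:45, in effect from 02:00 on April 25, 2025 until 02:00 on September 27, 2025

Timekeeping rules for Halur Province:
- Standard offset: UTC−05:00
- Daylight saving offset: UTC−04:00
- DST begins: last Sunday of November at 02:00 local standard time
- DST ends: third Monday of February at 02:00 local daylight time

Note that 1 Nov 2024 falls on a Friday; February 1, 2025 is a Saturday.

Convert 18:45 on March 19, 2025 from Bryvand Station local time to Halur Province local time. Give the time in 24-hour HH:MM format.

March 19, 2025 does not fall between 25 April and 27 September, so daylight saving is not in effect and Bryvand Station is at UTC+10:45.
18:45 Bryvand Station − 10h45m = 08:00 UTC.
1 November 2024 is a Friday, so Sundays fall on 3, 10, 17, 24; the last is November 24.
1 February 2025 is a Saturday, so the first Monday is February 3 and the third is February 17.
At the standard offset (UTC−05:00), 08:00 UTC − 5h = 03:00 Halur Province standard time.
Daylight saving runs 24 November 2024 – 17 February 2025; the standard-time date in Halur Province, March 19, 2025, is outside that window, so Halur Province is on standard time at UTC−05:00.
08:00 UTC − 5h = 03:00 Halur Province.

03:00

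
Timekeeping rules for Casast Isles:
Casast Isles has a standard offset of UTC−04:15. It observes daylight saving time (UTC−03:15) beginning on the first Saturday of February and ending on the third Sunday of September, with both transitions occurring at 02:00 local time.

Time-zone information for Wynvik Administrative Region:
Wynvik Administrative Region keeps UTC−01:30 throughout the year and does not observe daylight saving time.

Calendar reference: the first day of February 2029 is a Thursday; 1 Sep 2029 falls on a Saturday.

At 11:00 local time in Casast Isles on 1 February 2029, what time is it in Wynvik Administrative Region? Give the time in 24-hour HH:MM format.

1 February 2029 is a Thursday, so the first Saturday is February 3.
1 September 2029 is a Saturday, so the first Sunday is September 2 and the third is September 16.
Daylight saving runs 3 February – 16 September; 1 February 2029 is outside that window, so Casast Isles is on standard time at UTC−04:15.
11:00 Casast Isles + 4h15m = 15:15 UTC.
Wynvik Administrative Region has no daylight saving, so its offset is UTC−01:30 year-round.
15:15 UTC − 1h30m = 13:45 Wynvik Administrative Region.

13:45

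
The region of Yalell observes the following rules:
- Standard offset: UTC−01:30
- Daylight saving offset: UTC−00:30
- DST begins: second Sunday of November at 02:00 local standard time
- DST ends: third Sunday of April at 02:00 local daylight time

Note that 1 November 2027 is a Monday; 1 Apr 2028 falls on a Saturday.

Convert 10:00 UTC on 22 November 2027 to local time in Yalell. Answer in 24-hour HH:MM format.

1 November 2027 is a Monday, so the first Sunday is November 7 and the second is November 14.
1 April 2028 is a Saturday, so the first Sunday is April 2 and the third is April 16.
At the standard offset (UTC−01:30), 10:00 UTC − 1h30m = 08:30 Yalell standard time.
Daylight saving runs 14 November 2027 – 16 April 2028; the standard-time date in Yalell, 22 November 2027, is inside that window, so Yalell is at UTC−00:30.
10:00 UTC − 0h30m = 09:30 local.

09:30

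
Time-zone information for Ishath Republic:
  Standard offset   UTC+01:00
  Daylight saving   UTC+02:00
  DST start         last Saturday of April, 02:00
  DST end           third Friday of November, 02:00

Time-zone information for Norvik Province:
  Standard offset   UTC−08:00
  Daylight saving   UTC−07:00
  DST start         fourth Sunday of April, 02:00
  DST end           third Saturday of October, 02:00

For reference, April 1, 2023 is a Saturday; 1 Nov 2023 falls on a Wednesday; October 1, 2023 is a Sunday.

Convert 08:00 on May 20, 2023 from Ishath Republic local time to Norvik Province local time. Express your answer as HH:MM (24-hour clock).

23:00

1 April 2023 is a Saturday, so Saturdays fall on 1, 8, 15, 22, 29; the last is April 29.
1 November 2023 is a Wednesday, so the first Friday is November 3 and the third is November 17.
Daylight saving runs 29 April – 17 November; May 20, 2023 is inside that window, so Ishath Republic is at UTC+02:00.
08:00 Ishath Republic − 2h = 06:00 UTC.
1 April 2023 is a Saturday, so the first Sunday is April 2 and the fourth is April 23.
1 October 2023 is a Sunday, so the first Saturday is October 7 and the third is October 21.
At the standard offset (UTC−08:00), 06:00 UTC − 8h = 22:00 Norvik Province standard time (rolling into the previous day, 19 May 2023).
The standard-time date in Norvik Province, May 19, 2023, lies within the daylight-saving period (23 April – 21 October), so Norvik Province is on daylight time, UTC−07:00.
06:00 UTC − 7h = 23:00 Norvik Province (rolling into the previous day, 19 May 2023).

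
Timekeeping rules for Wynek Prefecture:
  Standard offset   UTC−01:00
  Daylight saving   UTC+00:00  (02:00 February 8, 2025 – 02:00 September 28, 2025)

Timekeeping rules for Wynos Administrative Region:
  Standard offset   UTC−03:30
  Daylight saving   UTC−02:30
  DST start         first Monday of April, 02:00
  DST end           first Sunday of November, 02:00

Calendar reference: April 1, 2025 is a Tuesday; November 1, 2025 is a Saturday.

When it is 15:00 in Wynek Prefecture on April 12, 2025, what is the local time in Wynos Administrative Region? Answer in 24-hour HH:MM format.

12:30

Daylight saving runs 8 February – 28 September; April 12, 2025 is inside that window, so Wynek Prefecture is at UTC+00:00.
15:00 Wynek Prefecture − 0h = 15:00 UTC.
1 April 2025 is a Tuesday, so the first Monday is April 7.
1 November 2025 is a Saturday, so the first Sunday is November 2.
At the standard offset (UTC−03:30), 15:00 UTC − 3h30m = 11:30 Wynos Administrative Region standard time.
The standard-time date in Wynos Administrative Region, April 12, 2025, falls between 7 April and 2 November, so daylight saving is in effect and Wynos Administrative Region is at UTC−02:30.
15:00 UTC − 2h30m = 12:30 Wynos Administrative Region.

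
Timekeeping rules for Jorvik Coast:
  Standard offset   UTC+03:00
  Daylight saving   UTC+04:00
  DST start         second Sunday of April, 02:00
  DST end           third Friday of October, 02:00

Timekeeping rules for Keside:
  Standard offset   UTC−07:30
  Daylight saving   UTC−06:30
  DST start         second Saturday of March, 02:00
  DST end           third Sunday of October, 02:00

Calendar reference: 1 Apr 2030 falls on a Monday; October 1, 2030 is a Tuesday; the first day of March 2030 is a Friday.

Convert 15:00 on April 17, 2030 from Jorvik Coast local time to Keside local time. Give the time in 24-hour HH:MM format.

04:30

1 April 2030 is a Monday, so the first Sunday is April 7 and the second is April 14.
1 October 2030 is a Tuesday, so the first Friday is October 4 and the third is October 18.
April 17, 2030 lies within the daylight-saving period (14 April – 18 October), so Jorvik Coast is on daylight time, UTC+04:00.
15:00 Jorvik Coast − 4h = 11:00 UTC.
1 March 2030 is a Friday, so the first Saturday is March 2 and the second is March 9.
1 October 2030 is a Tuesday, so the first Sunday is October 6 and the third is October 20.
At the standard offset (UTC−07:30), 11:00 UTC − 7h30m = 03:30 Keside standard time.
The standard-time date in Keside, April 17, 2030, lies within the daylight-saving period (9 March – 20 October), so Keside is on daylight time, UTC−06:30.
11:00 UTC − 6h30m = 04:30 Keside.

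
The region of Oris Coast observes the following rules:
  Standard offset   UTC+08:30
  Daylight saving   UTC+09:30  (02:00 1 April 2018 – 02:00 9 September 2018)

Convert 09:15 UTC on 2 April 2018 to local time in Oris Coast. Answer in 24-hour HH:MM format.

18:45

At the standard offset (UTC+08:30), 09:15 UTC + 8h30m = 17:45 Oris Coast standard time.
The standard-time date in Oris Coast, 2 April 2018, lies within the daylight-saving period (1 April – 9 September), so Oris Coast is on daylight time, UTC+09:30.
09:15 UTC + 9h30m = 18:45 local.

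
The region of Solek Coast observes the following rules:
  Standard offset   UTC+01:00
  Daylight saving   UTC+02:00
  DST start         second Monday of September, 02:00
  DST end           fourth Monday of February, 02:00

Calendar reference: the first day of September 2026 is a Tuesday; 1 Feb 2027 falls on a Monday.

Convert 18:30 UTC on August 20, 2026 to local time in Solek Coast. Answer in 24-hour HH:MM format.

19:30

1 September 2026 is a Tuesday, so the first Monday is September 7 and the second is September 14.
1 February 2027 is a Monday, so the first Monday is February 1 and the fourth is February 22.
At the standard offset (UTC+01:00), 18:30 UTC + 1h = 19:30 Solek Coast standard time.
The standard-time date in Solek Coast, August 20, 2026, does not fall between 14 September 2026 and 22 February 2027, so daylight saving is not in effect and Solek Coast is at UTC+01:00.
18:30 UTC + 1h = 19:30 local.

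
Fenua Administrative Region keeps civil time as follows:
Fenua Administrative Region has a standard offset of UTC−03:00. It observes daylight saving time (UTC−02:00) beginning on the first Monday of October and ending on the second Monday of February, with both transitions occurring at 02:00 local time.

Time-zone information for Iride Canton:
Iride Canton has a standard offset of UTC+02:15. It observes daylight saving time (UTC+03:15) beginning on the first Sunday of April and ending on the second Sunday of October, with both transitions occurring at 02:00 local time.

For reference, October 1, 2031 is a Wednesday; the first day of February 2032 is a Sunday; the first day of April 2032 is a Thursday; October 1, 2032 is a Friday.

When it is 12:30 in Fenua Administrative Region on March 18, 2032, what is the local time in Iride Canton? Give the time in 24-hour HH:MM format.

1 October 2031 is a Wednesday, so the first Monday is October 6.
1 February 2032 is a Sunday, so the first Monday is February 2 and the second is February 9.
March 18, 2032 is outside the daylight-saving period (6 October 2031 – 9 February 2032), so Fenua Administrative Region is on standard time, UTC−03:00.
12:30 Fenua Administrative Region + 3h = 15:30 UTC.
1 April 2032 is a Thursday, so the first Sunday is April 4.
1 October 2032 is a Friday, so the first Sunday is October 3 and the second is October 10.
At the standard offset (UTC+02:15), 15:30 UTC + 2h15m = 17:45 Iride Canton standard time.
The standard-time date in Iride Canton, March 18, 2032, does not fall between 4 April and 10 October, so daylight saving is not in effect and Iride Canton is at UTC+02:15.
15:30 UTC + 2h15m = 17:45 Iride Canton.

17:45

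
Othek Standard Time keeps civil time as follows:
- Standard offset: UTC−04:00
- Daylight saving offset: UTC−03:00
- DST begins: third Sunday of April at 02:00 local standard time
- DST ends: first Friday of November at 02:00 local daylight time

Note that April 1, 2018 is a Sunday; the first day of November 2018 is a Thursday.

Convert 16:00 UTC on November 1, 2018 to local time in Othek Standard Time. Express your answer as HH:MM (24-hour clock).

1 April 2018 is a Sunday, so the first Sunday is April 1 and the third is April 15.
1 November 2018 is a Thursday, so the first Friday is November 2.
At the standard offset (UTC−04:00), 16:00 UTC − 4h = 12:00 Othek Standard Time standard time.
Daylight saving runs 15 April – 2 November; the standard-time date in Othek Standard Time, November 1, 2018, is inside that window, so Othek Standard Time is at UTC−03:00.
16:00 UTC − 3h = 13:00 local.

13:00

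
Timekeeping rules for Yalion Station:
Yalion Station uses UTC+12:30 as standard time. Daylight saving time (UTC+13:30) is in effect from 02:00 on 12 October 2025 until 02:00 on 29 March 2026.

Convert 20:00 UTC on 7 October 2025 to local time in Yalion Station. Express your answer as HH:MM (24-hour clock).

08:30

At the standard offset (UTC+12:30), 20:00 UTC + 12h30m = 08:30 Yalion Station standard time (rolling into the next day, 8 October 2025).
Daylight saving runs 12 October 2025 – 29 March 2026; the standard-time date in Yalion Station, 8 October 2025, is outside that window, so Yalion Station is on standard time at UTC+12:30.
20:00 UTC + 12h30m = 08:30 local (rolling into the next day, 8 October 2025).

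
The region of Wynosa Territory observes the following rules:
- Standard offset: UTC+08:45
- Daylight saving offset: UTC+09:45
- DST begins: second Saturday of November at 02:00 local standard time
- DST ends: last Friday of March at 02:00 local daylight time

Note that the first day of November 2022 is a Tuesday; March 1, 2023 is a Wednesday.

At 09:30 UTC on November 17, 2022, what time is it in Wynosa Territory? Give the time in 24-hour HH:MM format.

19:15

1 November 2022 is a Tuesday, so the first Saturday is November 5 and the second is November 12.
1 March 2023 is a Wednesday, so Fridays fall on 3, 10, 17, 24, 31; the last is March 31.
At the standard offset (UTC+08:45), 09:30 UTC + 8h45m = 18:15 Wynosa Territory standard time.
The standard-time date in Wynosa Territory, November 17, 2022, lies within the daylight-saving period (12 November 2022 – 31 March 2023), so Wynosa Territory is on daylight time, UTC+09:45.
09:30 UTC + 9h45m = 19:15 local.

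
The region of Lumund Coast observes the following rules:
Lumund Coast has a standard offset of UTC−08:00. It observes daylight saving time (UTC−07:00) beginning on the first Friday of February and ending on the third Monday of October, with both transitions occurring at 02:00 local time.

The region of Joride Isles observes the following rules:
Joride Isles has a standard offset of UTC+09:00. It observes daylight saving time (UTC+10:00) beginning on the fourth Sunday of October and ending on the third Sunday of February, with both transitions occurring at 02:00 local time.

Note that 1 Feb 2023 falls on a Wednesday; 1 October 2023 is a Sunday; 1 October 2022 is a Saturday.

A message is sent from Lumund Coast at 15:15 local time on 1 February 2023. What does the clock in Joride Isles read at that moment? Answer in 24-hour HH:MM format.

1 February 2023 is a Wednesday, so the first Friday is February 3.
1 October 2023 is a Sunday, so the first Monday is October 2 and the third is October 16.
1 February 2023 does not fall between 3 February and 16 October, so daylight saving is not in effect and Lumund Coast is at UTC−08:00.
15:15 Lumund Coast + 8h = 23:15 UTC.
1 October 2022 is a Saturday, so the first Sunday is October 2 and the fourth is October 23.
1 February 2023 is a Wednesday, so the first Sunday is February 5 and the third is February 19.
At the standard offset (UTC+09:00), 23:15 UTC + 9h = 08:15 Joride Isles standard time (rolling into the next day, 2 February 2023).
The standard-time date in Joride Isles, 2 February 2023, lies within the daylight-saving period (23 October 2022 – 19 February 2023), so Joride Isles is on daylight time, UTC+10:00.
23:15 UTC + 10h = 09:15 Joride Isles (rolling into the next day, 2 February 2023).

09:15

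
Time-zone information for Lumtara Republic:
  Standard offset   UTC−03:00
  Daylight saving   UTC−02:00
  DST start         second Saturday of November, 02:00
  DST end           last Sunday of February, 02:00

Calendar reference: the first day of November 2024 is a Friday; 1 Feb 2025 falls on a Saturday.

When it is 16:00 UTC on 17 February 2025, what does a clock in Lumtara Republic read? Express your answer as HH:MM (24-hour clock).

14:00

1 November 2024 is a Friday, so the first Saturday is November 2 and the second is November 9.
1 February 2025 is a Saturday, so Sundays fall on 2, 9, 16, 23; the last is February 23.
At the standard offset (UTC−03:00), 16:00 UTC − 3h = 13:00 Lumtara Republic standard time.
The standard-time date in Lumtara Republic, 17 February 2025, falls between 9 November 2024 and 23 February 2025, so daylight saving is in effect and Lumtara Republic is at UTC−02:00.
16:00 UTC − 2h = 14:00 local.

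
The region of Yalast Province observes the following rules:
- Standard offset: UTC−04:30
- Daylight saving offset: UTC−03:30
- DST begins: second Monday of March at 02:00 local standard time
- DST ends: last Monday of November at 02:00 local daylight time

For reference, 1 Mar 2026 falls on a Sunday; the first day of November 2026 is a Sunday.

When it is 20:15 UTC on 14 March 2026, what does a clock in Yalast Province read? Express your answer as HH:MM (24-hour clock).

16:45

1 March 2026 is a Sunday, so the first Monday is March 2 and the second is March 9.
1 November 2026 is a Sunday, so Mondays fall on 2, 9, 16, 23, 30; the last is November 30.
At the standard offset (UTC−04:30), 20:15 UTC − 4h30m = 15:45 Yalast Province standard time.
Daylight saving runs 9 March – 30 November; the standard-time date in Yalast Province, 14 March 2026, is inside that window, so Yalast Province is at UTC−03:30.
20:15 UTC − 3h30m = 16:45 local.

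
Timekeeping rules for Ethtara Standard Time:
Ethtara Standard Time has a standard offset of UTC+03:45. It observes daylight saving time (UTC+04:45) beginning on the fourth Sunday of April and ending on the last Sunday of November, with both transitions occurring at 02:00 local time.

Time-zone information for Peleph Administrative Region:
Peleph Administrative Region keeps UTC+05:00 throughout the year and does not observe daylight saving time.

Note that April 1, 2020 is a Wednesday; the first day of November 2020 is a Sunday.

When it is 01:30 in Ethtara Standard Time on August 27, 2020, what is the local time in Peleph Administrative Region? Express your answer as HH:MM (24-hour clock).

01:45

1 April 2020 is a Wednesday, so the first Sunday is April 5 and the fourth is April 26.
1 November 2020 is a Sunday, so Sundays fall on 1, 8, 15, 22, 29; the last is November 29.
Daylight saving runs 26 April – 29 November; August 27, 2020 is inside that window, so Ethtara Standard Time is at UTC+04:45.
01:30 Ethtara Standard Time − 4h45m = 20:45 UTC (rolling into the previous day, 26 August 2020).
Peleph Administrative Region has no daylight saving, so its offset is UTC+05:00 year-round.
20:45 UTC + 5h = 01:45 Peleph Administrative Region (rolling into the next day, 27 August 2020).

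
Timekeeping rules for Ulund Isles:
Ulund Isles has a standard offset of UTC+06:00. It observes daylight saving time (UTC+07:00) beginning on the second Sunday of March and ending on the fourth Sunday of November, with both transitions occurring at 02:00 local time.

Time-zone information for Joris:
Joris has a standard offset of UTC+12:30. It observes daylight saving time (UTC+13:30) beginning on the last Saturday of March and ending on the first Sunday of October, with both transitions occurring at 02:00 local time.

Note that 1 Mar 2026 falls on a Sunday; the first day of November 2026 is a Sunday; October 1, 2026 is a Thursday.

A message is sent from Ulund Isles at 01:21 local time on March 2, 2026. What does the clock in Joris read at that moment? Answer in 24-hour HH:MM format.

1 March 2026 is a Sunday, so the first Sunday is March 1 and the second is March 8.
1 November 2026 is a Sunday, so the first Sunday is November 1 and the fourth is November 22.
March 2, 2026 does not fall between 8 March and 22 November, so daylight saving is not in effect and Ulund Isles is at UTC+06:00.
01:21 Ulund Isles − 6h = 19:21 UTC (rolling into the previous day, 1 March 2026).
1 March 2026 is a Sunday, so Saturdays fall on 7, 14, 21, 28; the last is March 28.
1 October 2026 is a Thursday, so the first Sunday is October 4.
At the standard offset (UTC+12:30), 19:21 UTC + 12h30m = 07:51 Joris standard time (rolling into the next day, 2 March 2026).
The standard-time date in Joris, March 2, 2026, does not fall between 28 March and 4 October, so daylight saving is not in effect and Joris is at UTC+12:30.
19:21 UTC + 12h30m = 07:51 Joris (rolling into the next day, 2 March 2026).

07:51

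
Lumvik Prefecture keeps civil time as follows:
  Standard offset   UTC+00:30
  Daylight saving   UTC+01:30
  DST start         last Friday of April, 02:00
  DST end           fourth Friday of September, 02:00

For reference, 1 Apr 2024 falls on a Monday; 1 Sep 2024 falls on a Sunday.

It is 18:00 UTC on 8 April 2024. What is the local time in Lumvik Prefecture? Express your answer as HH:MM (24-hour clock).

18:30

1 April 2024 is a Monday, so Fridays fall on 5, 12, 19, 26; the last is April 26.
1 September 2024 is a Sunday, so the first Friday is September 6 and the fourth is September 27.
At the standard offset (UTC+00:30), 18:00 UTC + 0h30m = 18:30 Lumvik Prefecture standard time.
The standard-time date in Lumvik Prefecture, 8 April 2024, does not fall between 26 April and 27 September, so daylight saving is not in effect and Lumvik Prefecture is at UTC+00:30.
18:00 UTC + 0h30m = 18:30 local.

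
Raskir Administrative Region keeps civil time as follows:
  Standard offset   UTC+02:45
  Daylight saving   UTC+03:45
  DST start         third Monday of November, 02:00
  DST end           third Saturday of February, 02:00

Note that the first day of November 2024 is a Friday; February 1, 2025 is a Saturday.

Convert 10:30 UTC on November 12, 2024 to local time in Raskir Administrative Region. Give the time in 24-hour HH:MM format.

13:15

1 November 2024 is a Friday, so the first Monday is November 4 and the third is November 18.
1 February 2025 is a Saturday, so the first Saturday is February 1 and the third is February 15.
At the standard offset (UTC+02:45), 10:30 UTC + 2h45m = 13:15 Raskir Administrative Region standard time.
The standard-time date in Raskir Administrative Region, November 12, 2024, does not fall between 18 November 2024 and 15 February 2025, so daylight saving is not in effect and Raskir Administrative Region is at UTC+02:45.
10:30 UTC + 2h45m = 13:15 local.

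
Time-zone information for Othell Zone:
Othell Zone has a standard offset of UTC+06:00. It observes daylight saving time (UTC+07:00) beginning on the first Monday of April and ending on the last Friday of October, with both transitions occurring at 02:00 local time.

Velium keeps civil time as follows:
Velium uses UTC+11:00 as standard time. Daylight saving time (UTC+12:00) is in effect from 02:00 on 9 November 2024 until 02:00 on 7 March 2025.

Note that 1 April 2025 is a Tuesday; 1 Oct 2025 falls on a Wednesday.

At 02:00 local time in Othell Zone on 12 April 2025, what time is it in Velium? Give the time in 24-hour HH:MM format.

06:00

1 April 2025 is a Tuesday, so the first Monday is April 7.
1 October 2025 is a Wednesday, so Fridays fall on 3, 10, 17, 24, 31; the last is October 31.
12 April 2025 lies within the daylight-saving period (7 April – 31 October), so Othell Zone is on daylight time, UTC+07:00.
02:00 Othell Zone − 7h = 19:00 UTC (rolling into the previous day, 11 April 2025).
At the standard offset (UTC+11:00), 19:00 UTC + 11h = 06:00 Velium standard time (rolling into the next day, 12 April 2025).
The standard-time date in Velium, 12 April 2025, is outside the daylight-saving period (9 November 2024 – 7 March 2025), so Velium is on standard time, UTC+11:00.
19:00 UTC + 11h = 06:00 Velium (rolling into the next day, 12 April 2025).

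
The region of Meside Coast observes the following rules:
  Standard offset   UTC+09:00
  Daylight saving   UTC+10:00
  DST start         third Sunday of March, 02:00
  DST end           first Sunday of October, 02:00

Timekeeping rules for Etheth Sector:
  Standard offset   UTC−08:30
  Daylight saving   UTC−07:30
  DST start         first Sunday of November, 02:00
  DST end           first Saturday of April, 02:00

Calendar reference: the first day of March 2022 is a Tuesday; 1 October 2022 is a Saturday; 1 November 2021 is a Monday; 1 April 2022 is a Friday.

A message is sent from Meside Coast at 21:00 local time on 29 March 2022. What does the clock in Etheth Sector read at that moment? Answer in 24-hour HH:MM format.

1 March 2022 is a Tuesday, so the first Sunday is March 6 and the third is March 20.
1 October 2022 is a Saturday, so the first Sunday is October 2.
Daylight saving runs 20 March – 2 October; 29 March 2022 is inside that window, so Meside Coast is at UTC+10:00.
21:00 Meside Coast − 10h = 11:00 UTC.
1 November 2021 is a Monday, so the first Sunday is November 7.
1 April 2022 is a Friday, so the first Saturday is April 2.
At the standard offset (UTC−08:30), 11:00 UTC − 8h30m = 02:30 Etheth Sector standard time.
The standard-time date in Etheth Sector, 29 March 2022, lies within the daylight-saving period (7 November 2021 – 2 April 2022), so Etheth Sector is on daylight time, UTC−07:30.
11:00 UTC − 7h30m = 03:30 Etheth Sector.

03:30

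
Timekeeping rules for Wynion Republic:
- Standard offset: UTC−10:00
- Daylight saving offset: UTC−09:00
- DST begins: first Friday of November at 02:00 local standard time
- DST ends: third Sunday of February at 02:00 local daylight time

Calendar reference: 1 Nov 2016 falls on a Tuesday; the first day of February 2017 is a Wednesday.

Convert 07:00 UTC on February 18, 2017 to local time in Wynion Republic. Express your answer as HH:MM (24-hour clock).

22:00

1 November 2016 is a Tuesday, so the first Friday is November 4.
1 February 2017 is a Wednesday, so the first Sunday is February 5 and the third is February 19.
At the standard offset (UTC−10:00), 07:00 UTC − 10h = 21:00 Wynion Republic standard time (rolling into the previous day, 17 February 2017).
The standard-time date in Wynion Republic, February 17, 2017, lies within the daylight-saving period (4 November 2016 – 19 February 2017), so Wynion Republic is on daylight time, UTC−09:00.
07:00 UTC − 9h = 22:00 local (rolling into the previous day, 17 February 2017).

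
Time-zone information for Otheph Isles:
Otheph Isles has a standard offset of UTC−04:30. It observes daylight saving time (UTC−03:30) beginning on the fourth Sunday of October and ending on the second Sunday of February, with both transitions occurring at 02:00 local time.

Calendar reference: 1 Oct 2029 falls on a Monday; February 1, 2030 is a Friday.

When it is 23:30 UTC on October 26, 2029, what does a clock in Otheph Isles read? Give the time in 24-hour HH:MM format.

19:00

1 October 2029 is a Monday, so the first Sunday is October 7 and the fourth is October 28.
1 February 2030 is a Friday, so the first Sunday is February 3 and the second is February 10.
At the standard offset (UTC−04:30), 23:30 UTC − 4h30m = 19:00 Otheph Isles standard time.
The standard-time date in Otheph Isles, October 26, 2029, is outside the daylight-saving period (28 October 2029 – 10 February 2030), so Otheph Isles is on standard time, UTC−04:30.
23:30 UTC − 4h30m = 19:00 local.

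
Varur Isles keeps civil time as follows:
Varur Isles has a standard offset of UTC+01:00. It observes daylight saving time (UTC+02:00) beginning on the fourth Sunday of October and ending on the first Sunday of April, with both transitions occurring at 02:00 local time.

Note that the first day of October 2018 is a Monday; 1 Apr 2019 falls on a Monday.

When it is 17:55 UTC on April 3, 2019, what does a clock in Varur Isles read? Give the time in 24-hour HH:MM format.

19:55

1 October 2018 is a Monday, so the first Sunday is October 7 and the fourth is October 28.
1 April 2019 is a Monday, so the first Sunday is April 7.
At the standard offset (UTC+01:00), 17:55 UTC + 1h = 18:55 Varur Isles standard time.
The standard-time date in Varur Isles, April 3, 2019, falls between 28 October 2018 and 7 April 2019, so daylight saving is in effect and Varur Isles is at UTC+02:00.
17:55 UTC + 2h = 19:55 local.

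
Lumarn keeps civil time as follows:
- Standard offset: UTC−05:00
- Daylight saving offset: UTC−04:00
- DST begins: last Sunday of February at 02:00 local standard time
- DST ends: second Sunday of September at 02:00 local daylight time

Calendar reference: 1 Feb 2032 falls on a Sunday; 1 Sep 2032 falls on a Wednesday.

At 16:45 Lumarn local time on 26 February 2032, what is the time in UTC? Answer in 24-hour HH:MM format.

21:45

1 February 2032 is a Sunday, so Sundays fall on 1, 8, 15, 22, 29; the last is February 29.
1 September 2032 is a Wednesday, so the first Sunday is September 5 and the second is September 12.
Daylight saving runs 29 February – 12 September; 26 February 2032 is outside that window, so Lumarn is on standard time at UTC−05:00.
16:45 local + 5h = 21:45 UTC.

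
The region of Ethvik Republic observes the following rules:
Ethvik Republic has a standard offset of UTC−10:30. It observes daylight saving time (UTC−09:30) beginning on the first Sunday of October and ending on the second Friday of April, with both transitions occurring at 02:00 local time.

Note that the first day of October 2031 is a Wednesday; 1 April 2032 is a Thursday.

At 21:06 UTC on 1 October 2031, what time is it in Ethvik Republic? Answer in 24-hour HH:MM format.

10:36

1 October 2031 is a Wednesday, so the first Sunday is October 5.
1 April 2032 is a Thursday, so the first Friday is April 2 and the second is April 9.
At the standard offset (UTC−10:30), 21:06 UTC − 10h30m = 10:36 Ethvik Republic standard time.
The standard-time date in Ethvik Republic, 1 October 2031, does not fall between 5 October 2031 and 9 April 2032, so daylight saving is not in effect and Ethvik Republic is at UTC−10:30.
21:06 UTC − 10h30m = 10:36 local.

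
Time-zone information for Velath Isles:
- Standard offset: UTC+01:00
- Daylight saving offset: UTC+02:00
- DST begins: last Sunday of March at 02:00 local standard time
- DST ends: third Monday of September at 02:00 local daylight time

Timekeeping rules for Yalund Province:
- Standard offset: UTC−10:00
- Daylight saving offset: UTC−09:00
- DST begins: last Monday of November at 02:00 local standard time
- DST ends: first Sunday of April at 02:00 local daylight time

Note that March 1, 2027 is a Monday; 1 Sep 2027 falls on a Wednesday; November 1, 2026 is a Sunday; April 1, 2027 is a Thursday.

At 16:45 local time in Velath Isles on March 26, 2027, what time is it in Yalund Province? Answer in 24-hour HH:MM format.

06:45

1 March 2027 is a Monday, so Sundays fall on 7, 14, 21, 28; the last is March 28.
1 September 2027 is a Wednesday, so the first Monday is September 6 and the third is September 20.
Daylight saving runs 28 March – 20 September; March 26, 2027 is outside that window, so Velath Isles is on standard time at UTC+01:00.
16:45 Velath Isles − 1h = 15:45 UTC.
1 November 2026 is a Sunday, so Mondays fall on 2, 9, 16, 23, 30; the last is November 30.
1 April 2027 is a Thursday, so the first Sunday is April 4.
At the standard offset (UTC−10:00), 15:45 UTC − 10h = 05:45 Yalund Province standard time.
The standard-time date in Yalund Province, March 26, 2027, lies within the daylight-saving period (30 November 2026 – 4 April 2027), so Yalund Province is on daylight time, UTC−09:00.
15:45 UTC − 9h = 06:45 Yalund Province.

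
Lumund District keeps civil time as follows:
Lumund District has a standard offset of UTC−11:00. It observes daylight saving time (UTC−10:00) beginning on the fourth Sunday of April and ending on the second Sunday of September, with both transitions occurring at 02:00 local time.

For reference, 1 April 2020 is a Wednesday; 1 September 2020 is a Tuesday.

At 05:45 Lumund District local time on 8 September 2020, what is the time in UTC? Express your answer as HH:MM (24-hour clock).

1 April 2020 is a Wednesday, so the first Sunday is April 5 and the fourth is April 26.
1 September 2020 is a Tuesday, so the first Sunday is September 6 and the second is September 13.
Daylight saving runs 26 April – 13 September; 8 September 2020 is inside that window, so Lumund District is at UTC−10:00.
05:45 local + 10h = 15:45 UTC.

15:45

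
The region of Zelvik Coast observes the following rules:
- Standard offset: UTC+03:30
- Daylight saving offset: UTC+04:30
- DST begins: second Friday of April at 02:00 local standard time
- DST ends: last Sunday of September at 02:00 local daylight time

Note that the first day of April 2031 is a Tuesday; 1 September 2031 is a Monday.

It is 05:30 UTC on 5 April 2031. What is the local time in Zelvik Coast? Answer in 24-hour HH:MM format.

09:00

1 April 2031 is a Tuesday, so the first Friday is April 4 and the second is April 11.
1 September 2031 is a Monday, so Sundays fall on 7, 14, 21, 28; the last is September 28.
At the standard offset (UTC+03:30), 05:30 UTC + 3h30m = 09:00 Zelvik Coast standard time.
The standard-time date in Zelvik Coast, 5 April 2031, does not fall between 11 April and 28 September, so daylight saving is not in effect and Zelvik Coast is at UTC+03:30.
05:30 UTC + 3h30m = 09:00 local.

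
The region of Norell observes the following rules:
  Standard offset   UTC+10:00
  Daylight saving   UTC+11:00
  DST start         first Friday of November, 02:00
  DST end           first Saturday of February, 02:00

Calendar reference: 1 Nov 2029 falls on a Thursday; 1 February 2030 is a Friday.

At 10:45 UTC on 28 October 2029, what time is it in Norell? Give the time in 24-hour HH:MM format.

1 November 2029 is a Thursday, so the first Friday is November 2.
1 February 2030 is a Friday, so the first Saturday is February 2.
At the standard offset (UTC+10:00), 10:45 UTC + 10h = 20:45 Norell standard time.
The standard-time date in Norell, 28 October 2029, does not fall between 2 November 2029 and 2 February 2030, so daylight saving is not in effect and Norell is at UTC+10:00.
10:45 UTC + 10h = 20:45 local.

20:45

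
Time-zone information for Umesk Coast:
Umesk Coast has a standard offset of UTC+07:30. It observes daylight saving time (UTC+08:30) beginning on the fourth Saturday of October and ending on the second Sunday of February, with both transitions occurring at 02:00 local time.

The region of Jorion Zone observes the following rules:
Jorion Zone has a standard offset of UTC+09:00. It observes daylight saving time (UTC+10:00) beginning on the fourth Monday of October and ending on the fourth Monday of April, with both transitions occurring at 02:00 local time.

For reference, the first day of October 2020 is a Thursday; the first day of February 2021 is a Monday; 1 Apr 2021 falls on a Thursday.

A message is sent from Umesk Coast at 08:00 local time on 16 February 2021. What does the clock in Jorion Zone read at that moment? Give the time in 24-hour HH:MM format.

10:30

1 October 2020 is a Thursday, so the first Saturday is October 3 and the fourth is October 24.
1 February 2021 is a Monday, so the first Sunday is February 7 and the second is February 14.
16 February 2021 does not fall between 24 October 2020 and 14 February 2021, so daylight saving is not in effect and Umesk Coast is at UTC+07:30.
08:00 Umesk Coast − 7h30m = 00:30 UTC.
1 October 2020 is a Thursday, so the first Monday is October 5 and the fourth is October 26.
1 April 2021 is a Thursday, so the first Monday is April 5 and the fourth is April 26.
At the standard offset (UTC+09:00), 00:30 UTC + 9h = 09:30 Jorion Zone standard time.
The standard-time date in Jorion Zone, 16 February 2021, lies within the daylight-saving period (26 October 2020 – 26 April 2021), so Jorion Zone is on daylight time, UTC+10:00.
00:30 UTC + 10h = 10:30 Jorion Zone.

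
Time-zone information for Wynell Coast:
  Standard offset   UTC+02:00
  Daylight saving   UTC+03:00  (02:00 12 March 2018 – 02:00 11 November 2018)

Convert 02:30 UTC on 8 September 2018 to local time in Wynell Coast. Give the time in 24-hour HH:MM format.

At the standard offset (UTC+02:00), 02:30 UTC + 2h = 04:30 Wynell Coast standard time.
The standard-time date in Wynell Coast, 8 September 2018, falls between 12 March and 11 November, so daylight saving is in effect and Wynell Coast is at UTC+03:00.
02:30 UTC + 3h = 05:30 local.

05:30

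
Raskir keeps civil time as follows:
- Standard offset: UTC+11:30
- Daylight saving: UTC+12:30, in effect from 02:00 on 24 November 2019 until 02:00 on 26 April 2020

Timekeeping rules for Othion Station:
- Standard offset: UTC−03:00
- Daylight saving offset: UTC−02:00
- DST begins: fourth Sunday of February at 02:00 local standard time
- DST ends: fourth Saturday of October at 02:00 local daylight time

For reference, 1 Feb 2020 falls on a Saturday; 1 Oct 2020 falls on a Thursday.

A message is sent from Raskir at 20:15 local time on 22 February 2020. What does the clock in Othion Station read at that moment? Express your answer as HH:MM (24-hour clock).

Daylight saving runs 24 November 2019 – 26 April 2020; 22 February 2020 is inside that window, so Raskir is at UTC+12:30.
20:15 Raskir − 12h30m = 07:45 UTC.
1 February 2020 is a Saturday, so the first Sunday is February 2 and the fourth is February 23.
1 October 2020 is a Thursday, so the first Saturday is October 3 and the fourth is October 24.
At the standard offset (UTC−03:00), 07:45 UTC − 3h = 04:45 Othion Station standard time.
The standard-time date in Othion Station, 22 February 2020, is outside the daylight-saving period (23 February – 24 October), so Othion Station is on standard time, UTC−03:00.
07:45 UTC − 3h = 04:45 Othion Station.

04:45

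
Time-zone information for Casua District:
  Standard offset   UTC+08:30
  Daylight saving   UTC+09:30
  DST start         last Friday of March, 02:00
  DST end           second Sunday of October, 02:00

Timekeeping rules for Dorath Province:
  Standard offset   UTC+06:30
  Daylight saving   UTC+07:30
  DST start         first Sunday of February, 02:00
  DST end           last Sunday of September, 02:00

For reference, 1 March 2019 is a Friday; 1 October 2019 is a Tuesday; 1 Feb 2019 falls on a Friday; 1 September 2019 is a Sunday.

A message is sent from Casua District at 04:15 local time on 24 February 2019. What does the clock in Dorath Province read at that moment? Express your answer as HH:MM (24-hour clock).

03:15

1 March 2019 is a Friday, so Fridays fall on 1, 8, 15, 22, 29; the last is March 29.
1 October 2019 is a Tuesday, so the first Sunday is October 6 and the second is October 13.
24 February 2019 does not fall between 29 March and 13 October, so daylight saving is not in effect and Casua District is at UTC+08:30.
04:15 Casua District − 8h30m = 19:45 UTC (rolling into the previous day, 23 February 2019).
1 February 2019 is a Friday, so the first Sunday is February 3.
1 September 2019 is a Sunday, so Sundays fall on 1, 8, 15, 22, 29; the last is September 29.
At the standard offset (UTC+06:30), 19:45 UTC + 6h30m = 02:15 Dorath Province standard time (rolling into the next day, 24 February 2019).
The standard-time date in Dorath Province, 24 February 2019, lies within the daylight-saving period (3 February – 29 September), so Dorath Province is on daylight time, UTC+07:30.
19:45 UTC + 7h30m = 03:15 Dorath Province (rolling into the next day, 24 February 2019).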